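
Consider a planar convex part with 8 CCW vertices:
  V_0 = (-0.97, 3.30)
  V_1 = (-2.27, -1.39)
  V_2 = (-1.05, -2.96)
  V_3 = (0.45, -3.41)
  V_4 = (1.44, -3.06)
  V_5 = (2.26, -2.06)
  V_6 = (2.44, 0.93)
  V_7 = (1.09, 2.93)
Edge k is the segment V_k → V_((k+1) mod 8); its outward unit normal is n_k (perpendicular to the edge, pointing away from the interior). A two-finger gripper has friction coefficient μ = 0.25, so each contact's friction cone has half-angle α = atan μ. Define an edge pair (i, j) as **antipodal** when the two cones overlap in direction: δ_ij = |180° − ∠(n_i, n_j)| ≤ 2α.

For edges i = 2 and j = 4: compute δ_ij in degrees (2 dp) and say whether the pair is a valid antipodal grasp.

δ = 112.65°, invalid

α = atan 0.25 = 14.04°;  2α = 28.07°
edge 2: e_2 = (+1.50, -0.45);  n_2 = (-0.2873, -0.9578)
edge 4: e_4 = (+0.82, +1.00);  n_4 = (+0.7733, -0.6341)
∠(n_2, n_4) = 67.35°
δ = |180° − 67.35°| = 112.65°
112.65° > 2α = 28.07°  →  invalid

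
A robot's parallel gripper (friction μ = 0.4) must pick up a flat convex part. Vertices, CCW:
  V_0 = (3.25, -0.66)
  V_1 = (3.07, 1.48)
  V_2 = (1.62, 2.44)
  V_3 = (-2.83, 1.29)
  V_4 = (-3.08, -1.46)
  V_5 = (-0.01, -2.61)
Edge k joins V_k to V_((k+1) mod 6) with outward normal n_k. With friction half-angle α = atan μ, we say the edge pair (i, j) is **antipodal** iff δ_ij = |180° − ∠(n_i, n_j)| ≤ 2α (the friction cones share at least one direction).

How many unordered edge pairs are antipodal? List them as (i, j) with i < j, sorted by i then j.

α = atan 0.4 = 21.80°;  2α = 43.60°
n_0 = (+0.9965, +0.0838)
n_1 = (+0.5520, +0.8338)
n_2 = (-0.2502, +0.9682)
n_3 = (-0.9959, +0.0905)
n_4 = (-0.3508, -0.9365)
n_5 = (+0.5133, -0.8582)
  (0,1): δ = 128.32°  ·
  (0,2): δ = 80.32°  ·
  (0,3): δ = 10.00°  ✓
  (0,4): δ = 64.66°  ·
  (0,5): δ = 116.08°  ·
  (1,2): δ = 132.00°  ·
  (1,3): δ = 61.69°  ·
  (1,4): δ = 12.97°  ✓
  (1,5): δ = 64.39°  ·
  (2,3): δ = 109.68°  ·
  (2,4): δ = 35.03°  ✓
  (2,5): δ = 16.40°  ✓
  (3,4): δ = 105.34°  ·
  (3,5): δ = 53.92°  ·
  (4,5): δ = 128.58°  ·
antipodal pairs: 4

count = 4; pairs: (0,3), (1,4), (2,4), (2,5)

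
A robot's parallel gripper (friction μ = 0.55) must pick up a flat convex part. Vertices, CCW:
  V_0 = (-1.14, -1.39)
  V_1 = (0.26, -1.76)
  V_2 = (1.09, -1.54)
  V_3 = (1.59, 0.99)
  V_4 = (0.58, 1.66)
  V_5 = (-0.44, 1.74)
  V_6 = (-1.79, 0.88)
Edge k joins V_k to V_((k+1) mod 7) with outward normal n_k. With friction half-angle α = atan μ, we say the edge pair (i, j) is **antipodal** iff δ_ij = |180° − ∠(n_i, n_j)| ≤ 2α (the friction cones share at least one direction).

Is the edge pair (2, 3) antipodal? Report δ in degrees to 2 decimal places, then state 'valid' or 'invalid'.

α = atan 0.55 = 28.81°;  2α = 57.62°
edge 2: e_2 = (+0.50, +2.53);  n_2 = (+0.9810, -0.1939)
edge 3: e_3 = (-1.01, +0.67);  n_3 = (+0.5528, +0.8333)
∠(n_2, n_3) = 67.62°
δ = |180° − 67.62°| = 112.38°
112.38° > 2α = 57.62°  →  invalid

δ = 112.38°, invalid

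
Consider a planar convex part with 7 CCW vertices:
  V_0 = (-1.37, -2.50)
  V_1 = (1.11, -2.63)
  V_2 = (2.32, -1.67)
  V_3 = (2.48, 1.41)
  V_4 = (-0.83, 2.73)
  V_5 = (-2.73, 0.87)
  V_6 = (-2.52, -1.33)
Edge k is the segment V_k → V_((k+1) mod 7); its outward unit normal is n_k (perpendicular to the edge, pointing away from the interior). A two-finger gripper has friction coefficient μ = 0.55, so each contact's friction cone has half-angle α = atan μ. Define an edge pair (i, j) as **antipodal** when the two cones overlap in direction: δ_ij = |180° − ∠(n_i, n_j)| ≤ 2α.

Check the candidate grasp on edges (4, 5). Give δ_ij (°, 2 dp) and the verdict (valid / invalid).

δ = 128.94°, invalid

α = atan 0.55 = 28.81°;  2α = 57.62°
edge 4: e_4 = (-1.90, -1.86);  n_4 = (-0.6995, +0.7146)
edge 5: e_5 = (+0.21, -2.20);  n_5 = (-0.9955, -0.0950)
∠(n_4, n_5) = 51.06°
δ = |180° − 51.06°| = 128.94°
128.94° > 2α = 57.62°  →  invalid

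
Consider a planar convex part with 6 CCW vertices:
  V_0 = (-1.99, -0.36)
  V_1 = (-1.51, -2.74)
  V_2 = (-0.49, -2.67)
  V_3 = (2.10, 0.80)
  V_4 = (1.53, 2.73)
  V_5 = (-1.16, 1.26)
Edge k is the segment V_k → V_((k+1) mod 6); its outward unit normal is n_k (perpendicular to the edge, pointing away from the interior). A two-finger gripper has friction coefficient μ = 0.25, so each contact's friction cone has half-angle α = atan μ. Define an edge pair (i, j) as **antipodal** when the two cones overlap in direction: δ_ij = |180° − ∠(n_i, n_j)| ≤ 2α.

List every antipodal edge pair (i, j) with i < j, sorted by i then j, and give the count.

α = atan 0.25 = 14.04°;  2α = 28.07°
n_0 = (-0.9803, -0.1977)
n_1 = (+0.0685, -0.9977)
n_2 = (+0.8014, -0.5982)
n_3 = (+0.9590, +0.2832)
n_4 = (-0.4795, +0.8775)
n_5 = (-0.8900, +0.4560)
  (0,1): δ = 97.48°  ·
  (0,2): δ = 48.14°  ·
  (0,3): δ = 5.05°  ✓
  (0,4): δ = 107.25°  ·
  (0,5): δ = 141.47°  ·
  (1,2): δ = 130.66°  ·
  (1,3): δ = 77.47°  ·
  (1,4): δ = 24.73°  ✓
  (1,5): δ = 58.95°  ·
  (2,3): δ = 126.81°  ·
  (2,4): δ = 24.61°  ✓
  (2,5): δ = 9.61°  ✓
  (3,4): δ = 77.80°  ·
  (3,5): δ = 43.58°  ·
  (4,5): δ = 145.78°  ·
antipodal pairs: 4

count = 4; pairs: (0,3), (1,4), (2,4), (2,5)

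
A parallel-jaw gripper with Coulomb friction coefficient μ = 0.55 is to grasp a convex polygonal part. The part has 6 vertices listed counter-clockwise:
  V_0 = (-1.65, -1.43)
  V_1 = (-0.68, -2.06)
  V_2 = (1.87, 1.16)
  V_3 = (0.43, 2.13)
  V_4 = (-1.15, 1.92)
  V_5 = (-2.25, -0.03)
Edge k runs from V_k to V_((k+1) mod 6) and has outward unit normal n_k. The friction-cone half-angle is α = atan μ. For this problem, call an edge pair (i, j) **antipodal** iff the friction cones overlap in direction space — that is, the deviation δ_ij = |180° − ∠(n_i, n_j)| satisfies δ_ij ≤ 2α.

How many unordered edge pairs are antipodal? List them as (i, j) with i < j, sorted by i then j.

α = atan 0.55 = 28.81°;  2α = 57.62°
n_0 = (-0.5447, -0.8386)
n_1 = (+0.7839, -0.6208)
n_2 = (+0.5587, +0.8294)
n_3 = (-0.1318, +0.9913)
n_4 = (-0.8710, +0.4913)
n_5 = (-0.9191, -0.3939)
  (0,1): δ = 95.37°  ·
  (0,2): δ = 0.96°  ✓
  (0,3): δ = 40.57°  ✓
  (0,4): δ = 93.58°  ·
  (0,5): δ = 146.20°  ·
  (1,2): δ = 85.59°  ·
  (1,3): δ = 44.05°  ✓
  (1,4): δ = 8.95°  ✓
  (1,5): δ = 61.58°  ·
  (2,3): δ = 138.46°  ·
  (2,4): δ = 85.46°  ·
  (2,5): δ = 32.84°  ✓
  (3,4): δ = 127.00°  ·
  (3,5): δ = 74.37°  ·
  (4,5): δ = 127.37°  ·
antipodal pairs: 5

count = 5; pairs: (0,2), (0,3), (1,3), (1,4), (2,5)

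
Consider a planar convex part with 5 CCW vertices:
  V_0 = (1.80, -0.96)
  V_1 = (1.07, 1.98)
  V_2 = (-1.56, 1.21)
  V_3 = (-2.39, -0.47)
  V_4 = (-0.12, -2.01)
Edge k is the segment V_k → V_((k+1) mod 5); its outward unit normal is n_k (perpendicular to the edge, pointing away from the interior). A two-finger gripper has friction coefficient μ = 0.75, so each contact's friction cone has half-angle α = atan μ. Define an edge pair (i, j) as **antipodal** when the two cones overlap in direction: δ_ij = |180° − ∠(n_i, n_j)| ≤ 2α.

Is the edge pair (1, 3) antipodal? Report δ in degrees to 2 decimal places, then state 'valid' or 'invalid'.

α = atan 0.75 = 36.87°;  2α = 73.74°
edge 1: e_1 = (-2.63, -0.77);  n_1 = (-0.2810, +0.9597)
edge 3: e_3 = (+2.27, -1.54);  n_3 = (-0.5614, -0.8275)
∠(n_1, n_3) = 129.53°
δ = |180° − 129.53°| = 50.47°
50.47° ≤ 2α = 73.74°  →  valid

δ = 50.47°, valid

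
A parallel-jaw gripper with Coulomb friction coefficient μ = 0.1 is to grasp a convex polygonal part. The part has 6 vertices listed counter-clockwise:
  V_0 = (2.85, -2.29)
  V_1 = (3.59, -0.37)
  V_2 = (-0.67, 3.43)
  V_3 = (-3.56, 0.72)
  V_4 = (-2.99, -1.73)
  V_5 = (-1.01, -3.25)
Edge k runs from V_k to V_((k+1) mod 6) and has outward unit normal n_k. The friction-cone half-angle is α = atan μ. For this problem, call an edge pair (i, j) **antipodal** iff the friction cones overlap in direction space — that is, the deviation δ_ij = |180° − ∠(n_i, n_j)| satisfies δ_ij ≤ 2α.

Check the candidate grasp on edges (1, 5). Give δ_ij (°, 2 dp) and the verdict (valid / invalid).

δ = 55.70°, invalid

α = atan 0.1 = 5.71°;  2α = 11.42°
edge 1: e_1 = (-4.26, +3.80);  n_1 = (+0.6657, +0.7462)
edge 5: e_5 = (+3.86, +0.96);  n_5 = (+0.2414, -0.9704)
∠(n_1, n_5) = 124.30°
δ = |180° − 124.30°| = 55.70°
55.70° > 2α = 11.42°  →  invalid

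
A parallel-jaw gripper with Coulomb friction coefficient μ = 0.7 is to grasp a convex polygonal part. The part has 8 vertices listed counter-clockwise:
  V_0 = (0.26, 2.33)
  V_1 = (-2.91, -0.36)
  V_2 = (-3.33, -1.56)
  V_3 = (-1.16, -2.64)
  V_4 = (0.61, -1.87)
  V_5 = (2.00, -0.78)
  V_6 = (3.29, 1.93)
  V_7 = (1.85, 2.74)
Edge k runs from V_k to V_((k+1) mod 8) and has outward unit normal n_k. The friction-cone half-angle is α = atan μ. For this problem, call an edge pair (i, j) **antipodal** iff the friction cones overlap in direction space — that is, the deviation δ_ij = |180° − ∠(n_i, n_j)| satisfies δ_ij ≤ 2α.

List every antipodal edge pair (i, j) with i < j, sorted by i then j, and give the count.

α = atan 0.7 = 34.99°;  2α = 69.98°
n_0 = (-0.6470, +0.7625)
n_1 = (-0.9439, +0.3304)
n_2 = (-0.4456, -0.8953)
n_3 = (+0.3989, -0.9170)
n_4 = (+0.6171, -0.7869)
n_5 = (+0.9029, -0.4298)
n_6 = (+0.4903, +0.8716)
n_7 = (-0.2497, +0.9683)
  (0,1): δ = 149.61°  ·
  (0,2): δ = 66.78°  ✓
  (0,3): δ = 16.81°  ✓
  (0,4): δ = 2.21°  ✓
  (0,5): δ = 24.23°  ✓
  (0,6): δ = 110.32°  ·
  (0,7): δ = 154.14°  ·
  (1,2): δ = 97.17°  ·
  (1,3): δ = 47.20°  ✓
  (1,4): δ = 32.61°  ✓
  (1,5): δ = 6.17°  ✓
  (1,6): δ = 79.93°  ·
  (1,7): δ = 123.75°  ·
  (2,3): δ = 130.03°  ·
  (2,4): δ = 115.44°  ·
  (2,5): δ = 89.00°  ·
  (2,6): δ = 2.90°  ✓
  (2,7): δ = 40.92°  ✓
  (3,4): δ = 165.41°  ·
  (3,5): δ = 138.97°  ·
  (3,6): δ = 52.87°  ✓
  (3,7): δ = 9.05°  ✓
  (4,5): δ = 153.56°  ·
  (4,6): δ = 67.46°  ✓
  (4,7): δ = 23.64°  ✓
  (5,6): δ = 93.90°  ·
  (5,7): δ = 50.09°  ✓
  (6,7): δ = 136.18°  ·
antipodal pairs: 14

count = 14; pairs: (0,2), (0,3), (0,4), (0,5), (1,3), (1,4), (1,5), (2,6), (2,7), (3,6), (3,7), (4,6), (4,7), (5,7)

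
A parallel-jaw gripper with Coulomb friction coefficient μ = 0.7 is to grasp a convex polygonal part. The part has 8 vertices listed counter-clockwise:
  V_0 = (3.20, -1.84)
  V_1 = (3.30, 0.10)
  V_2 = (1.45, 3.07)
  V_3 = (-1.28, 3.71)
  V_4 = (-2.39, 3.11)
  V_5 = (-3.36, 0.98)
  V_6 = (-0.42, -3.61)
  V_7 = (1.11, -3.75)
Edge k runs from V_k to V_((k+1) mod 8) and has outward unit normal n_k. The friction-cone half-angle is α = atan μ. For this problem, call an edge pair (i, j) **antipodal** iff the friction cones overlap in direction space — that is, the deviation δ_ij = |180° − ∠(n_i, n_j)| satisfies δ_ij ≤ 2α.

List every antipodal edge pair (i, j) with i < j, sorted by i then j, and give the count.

count = 12; pairs: (0,3), (0,4), (0,5), (1,4), (1,5), (1,6), (2,5), (2,6), (2,7), (3,6), (3,7), (4,7)

α = atan 0.7 = 34.99°;  2α = 69.98°
n_0 = (+0.9987, -0.0515)
n_1 = (+0.8488, +0.5287)
n_2 = (+0.2282, +0.9736)
n_3 = (-0.4755, +0.8797)
n_4 = (-0.9101, +0.4144)
n_5 = (-0.8421, -0.5394)
n_6 = (-0.0911, -0.9958)
n_7 = (+0.6746, -0.7382)
  (0,1): δ = 145.13°  ·
  (0,2): δ = 100.24°  ·
  (0,3): δ = 58.66°  ✓
  (0,4): δ = 21.53°  ✓
  (0,5): δ = 35.59°  ✓
  (0,6): δ = 87.72°  ·
  (0,7): δ = 135.37°  ·
  (1,2): δ = 135.11°  ·
  (1,3): δ = 93.53°  ·
  (1,4): δ = 56.40°  ✓
  (1,5): δ = 0.72°  ✓
  (1,6): δ = 52.85°  ✓
  (1,7): δ = 100.50°  ·
  (2,3): δ = 138.41°  ·
  (2,4): δ = 101.29°  ·
  (2,5): δ = 44.17°  ✓
  (2,6): δ = 7.97°  ✓
  (2,7): δ = 55.62°  ✓
  (3,4): δ = 142.88°  ·
  (3,5): δ = 85.75°  ·
  (3,6): δ = 33.62°  ✓
  (3,7): δ = 14.03°  ✓
  (4,5): δ = 122.88°  ·
  (4,6): δ = 70.74°  ·
  (4,7): δ = 23.09°  ✓
  (5,6): δ = 127.87°  ·
  (5,7): δ = 80.22°  ·
  (6,7): δ = 132.35°  ·
antipodal pairs: 12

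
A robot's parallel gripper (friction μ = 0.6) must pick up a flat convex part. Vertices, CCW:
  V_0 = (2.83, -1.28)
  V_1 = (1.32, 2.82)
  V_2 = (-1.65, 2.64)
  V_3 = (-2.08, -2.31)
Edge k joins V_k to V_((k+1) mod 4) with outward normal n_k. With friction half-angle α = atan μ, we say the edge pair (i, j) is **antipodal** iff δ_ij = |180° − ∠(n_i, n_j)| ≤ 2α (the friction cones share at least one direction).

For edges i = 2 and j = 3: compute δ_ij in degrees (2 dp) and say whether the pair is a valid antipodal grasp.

δ = 73.19°, invalid

α = atan 0.6 = 30.96°;  2α = 61.93°
edge 2: e_2 = (-0.43, -4.95);  n_2 = (-0.9962, +0.0865)
edge 3: e_3 = (+4.91, +1.03);  n_3 = (+0.2053, -0.9787)
∠(n_2, n_3) = 106.81°
δ = |180° − 106.81°| = 73.19°
73.19° > 2α = 61.93°  →  invalid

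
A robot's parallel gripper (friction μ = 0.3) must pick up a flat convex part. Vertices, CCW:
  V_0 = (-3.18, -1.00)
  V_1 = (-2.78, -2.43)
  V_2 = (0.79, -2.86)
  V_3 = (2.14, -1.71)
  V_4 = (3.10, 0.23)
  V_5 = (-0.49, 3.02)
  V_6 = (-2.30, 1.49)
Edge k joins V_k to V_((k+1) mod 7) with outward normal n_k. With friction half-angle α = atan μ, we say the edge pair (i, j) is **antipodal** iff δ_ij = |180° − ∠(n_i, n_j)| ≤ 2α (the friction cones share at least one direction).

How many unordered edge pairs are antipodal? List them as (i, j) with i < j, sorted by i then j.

count = 5; pairs: (1,4), (2,5), (2,6), (3,5), (3,6)

α = atan 0.3 = 16.70°;  2α = 33.40°
n_0 = (-0.9630, -0.2694)
n_1 = (-0.1196, -0.9928)
n_2 = (+0.6485, -0.7612)
n_3 = (+0.8963, -0.4435)
n_4 = (+0.6136, +0.7896)
n_5 = (-0.6456, +0.7637)
n_6 = (-0.9429, +0.3332)
  (0,1): δ = 112.50°  ·
  (0,2): δ = 65.20°  ·
  (0,3): δ = 41.96°  ·
  (0,4): δ = 36.52°  ·
  (0,5): δ = 114.58°  ·
  (0,6): δ = 144.91°  ·
  (1,2): δ = 132.71°  ·
  (1,3): δ = 109.46°  ·
  (1,4): δ = 30.98°  ✓
  (1,5): δ = 47.08°  ·
  (1,6): δ = 77.40°  ·
  (2,3): δ = 156.75°  ·
  (2,4): δ = 78.28°  ·
  (2,5): δ = 0.22°  ✓
  (2,6): δ = 30.11°  ✓
  (3,4): δ = 101.52°  ·
  (3,5): δ = 23.46°  ✓
  (3,6): δ = 6.86°  ✓
  (4,5): δ = 101.94°  ·
  (4,6): δ = 71.61°  ·
  (5,6): δ = 149.67°  ·
antipodal pairs: 5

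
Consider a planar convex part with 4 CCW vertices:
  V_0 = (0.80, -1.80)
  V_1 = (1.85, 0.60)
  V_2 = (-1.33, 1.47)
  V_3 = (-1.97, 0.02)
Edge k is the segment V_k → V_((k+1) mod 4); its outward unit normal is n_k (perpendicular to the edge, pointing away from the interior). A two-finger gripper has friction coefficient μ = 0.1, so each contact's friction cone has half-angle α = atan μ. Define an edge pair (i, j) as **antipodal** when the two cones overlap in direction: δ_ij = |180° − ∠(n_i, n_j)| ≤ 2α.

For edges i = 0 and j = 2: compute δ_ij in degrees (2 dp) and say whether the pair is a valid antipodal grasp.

δ = 0.19°, valid

α = atan 0.1 = 5.71°;  2α = 11.42°
edge 0: e_0 = (+1.05, +2.40);  n_0 = (+0.9162, -0.4008)
edge 2: e_2 = (-0.64, -1.45);  n_2 = (-0.9148, +0.4038)
∠(n_0, n_2) = 179.81°
δ = |180° − 179.81°| = 0.19°
0.19° ≤ 2α = 11.42°  →  valid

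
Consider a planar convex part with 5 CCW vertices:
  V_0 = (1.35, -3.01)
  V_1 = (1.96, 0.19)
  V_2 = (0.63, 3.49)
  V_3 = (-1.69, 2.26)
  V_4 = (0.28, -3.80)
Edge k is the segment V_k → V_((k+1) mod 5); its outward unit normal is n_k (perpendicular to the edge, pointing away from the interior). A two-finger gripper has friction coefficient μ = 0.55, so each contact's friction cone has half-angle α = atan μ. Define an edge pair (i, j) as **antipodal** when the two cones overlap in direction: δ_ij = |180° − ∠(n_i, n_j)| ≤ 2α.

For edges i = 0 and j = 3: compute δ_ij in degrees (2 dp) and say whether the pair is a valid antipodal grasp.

α = atan 0.55 = 28.81°;  2α = 57.62°
edge 0: e_0 = (+0.61, +3.20);  n_0 = (+0.9823, -0.1873)
edge 3: e_3 = (+1.97, -6.06);  n_3 = (-0.9510, -0.3092)
∠(n_0, n_3) = 151.20°
δ = |180° − 151.20°| = 28.80°
28.80° ≤ 2α = 57.62°  →  valid

δ = 28.80°, valid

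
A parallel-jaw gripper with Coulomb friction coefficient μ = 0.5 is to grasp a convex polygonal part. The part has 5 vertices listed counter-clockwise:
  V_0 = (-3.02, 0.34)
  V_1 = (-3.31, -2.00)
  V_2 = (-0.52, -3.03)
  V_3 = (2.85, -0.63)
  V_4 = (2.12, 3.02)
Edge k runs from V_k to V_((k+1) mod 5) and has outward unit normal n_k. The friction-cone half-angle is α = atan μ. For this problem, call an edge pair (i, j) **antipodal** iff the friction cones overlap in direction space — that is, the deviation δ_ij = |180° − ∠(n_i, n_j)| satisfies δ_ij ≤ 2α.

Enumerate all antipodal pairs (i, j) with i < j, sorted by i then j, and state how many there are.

count = 4; pairs: (0,2), (0,3), (1,4), (2,4)

α = atan 0.5 = 26.57°;  2α = 53.13°
n_0 = (-0.9924, +0.1230)
n_1 = (-0.3463, -0.9381)
n_2 = (+0.5801, -0.8145)
n_3 = (+0.9806, +0.1961)
n_4 = (-0.4623, +0.8867)
  (0,1): δ = 103.20°  ·
  (0,2): δ = 47.48°  ✓
  (0,3): δ = 18.37°  ✓
  (0,4): δ = 124.60°  ·
  (1,2): δ = 124.28°  ·
  (1,3): δ = 58.43°  ·
  (1,4): δ = 47.80°  ✓
  (2,3): δ = 114.15°  ·
  (2,4): δ = 7.92°  ✓
  (3,4): δ = 73.77°  ·
antipodal pairs: 4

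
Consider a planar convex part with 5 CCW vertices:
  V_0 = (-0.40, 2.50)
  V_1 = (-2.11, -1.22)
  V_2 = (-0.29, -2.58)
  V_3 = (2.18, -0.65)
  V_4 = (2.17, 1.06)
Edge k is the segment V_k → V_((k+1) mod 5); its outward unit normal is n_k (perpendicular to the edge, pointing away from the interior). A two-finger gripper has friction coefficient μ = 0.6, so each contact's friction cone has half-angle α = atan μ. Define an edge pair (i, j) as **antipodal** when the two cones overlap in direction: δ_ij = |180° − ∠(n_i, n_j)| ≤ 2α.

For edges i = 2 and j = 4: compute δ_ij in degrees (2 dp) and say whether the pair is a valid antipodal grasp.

δ = 67.27°, invalid

α = atan 0.6 = 30.96°;  2α = 61.93°
edge 2: e_2 = (+2.47, +1.93);  n_2 = (+0.6157, -0.7880)
edge 4: e_4 = (-2.57, +1.44);  n_4 = (+0.4888, +0.8724)
∠(n_2, n_4) = 112.73°
δ = |180° − 112.73°| = 67.27°
67.27° > 2α = 61.93°  →  invalid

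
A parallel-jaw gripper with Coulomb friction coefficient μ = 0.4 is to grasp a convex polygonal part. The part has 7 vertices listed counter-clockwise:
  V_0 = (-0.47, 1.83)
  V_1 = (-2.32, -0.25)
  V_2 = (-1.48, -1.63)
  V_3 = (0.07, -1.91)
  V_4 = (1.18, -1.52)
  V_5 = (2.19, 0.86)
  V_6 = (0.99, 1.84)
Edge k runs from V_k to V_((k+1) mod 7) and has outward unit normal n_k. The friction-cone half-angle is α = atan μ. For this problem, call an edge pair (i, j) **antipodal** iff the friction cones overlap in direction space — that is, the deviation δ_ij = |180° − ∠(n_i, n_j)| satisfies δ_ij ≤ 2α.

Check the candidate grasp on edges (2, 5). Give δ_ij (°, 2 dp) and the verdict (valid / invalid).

δ = 29.00°, valid

α = atan 0.4 = 21.80°;  2α = 43.60°
edge 2: e_2 = (+1.55, -0.28);  n_2 = (-0.1778, -0.9841)
edge 5: e_5 = (-1.20, +0.98);  n_5 = (+0.6325, +0.7745)
∠(n_2, n_5) = 151.00°
δ = |180° − 151.00°| = 29.00°
29.00° ≤ 2α = 43.60°  →  valid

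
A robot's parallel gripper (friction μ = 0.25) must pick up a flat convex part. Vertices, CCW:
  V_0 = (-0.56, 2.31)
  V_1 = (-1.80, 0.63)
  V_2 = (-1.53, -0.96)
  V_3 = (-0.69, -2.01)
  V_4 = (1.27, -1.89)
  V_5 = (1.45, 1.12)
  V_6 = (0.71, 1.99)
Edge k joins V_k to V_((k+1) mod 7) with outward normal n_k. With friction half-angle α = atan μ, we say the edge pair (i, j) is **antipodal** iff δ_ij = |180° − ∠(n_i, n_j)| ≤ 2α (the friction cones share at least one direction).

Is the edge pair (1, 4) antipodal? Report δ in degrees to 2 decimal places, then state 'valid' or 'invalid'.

δ = 13.06°, valid

α = atan 0.25 = 14.04°;  2α = 28.07°
edge 1: e_1 = (+0.27, -1.59);  n_1 = (-0.9859, -0.1674)
edge 4: e_4 = (+0.18, +3.01);  n_4 = (+0.9982, -0.0597)
∠(n_1, n_4) = 166.94°
δ = |180° − 166.94°| = 13.06°
13.06° ≤ 2α = 28.07°  →  valid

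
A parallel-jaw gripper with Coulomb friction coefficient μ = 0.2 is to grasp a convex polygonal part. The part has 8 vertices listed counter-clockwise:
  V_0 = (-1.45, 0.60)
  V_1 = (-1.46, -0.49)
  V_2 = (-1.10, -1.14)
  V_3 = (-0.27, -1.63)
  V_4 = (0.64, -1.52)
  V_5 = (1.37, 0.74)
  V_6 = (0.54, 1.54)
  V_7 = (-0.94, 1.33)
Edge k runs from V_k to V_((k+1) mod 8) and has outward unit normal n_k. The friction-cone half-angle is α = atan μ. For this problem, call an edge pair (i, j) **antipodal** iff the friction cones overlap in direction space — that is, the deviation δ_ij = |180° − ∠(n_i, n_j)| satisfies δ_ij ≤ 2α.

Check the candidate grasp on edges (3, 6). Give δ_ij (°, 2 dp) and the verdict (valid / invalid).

α = atan 0.2 = 11.31°;  2α = 22.62°
edge 3: e_3 = (+0.91, +0.11);  n_3 = (+0.1200, -0.9928)
edge 6: e_6 = (-1.48, -0.21);  n_6 = (-0.1405, +0.9901)
∠(n_3, n_6) = 178.82°
δ = |180° − 178.82°| = 1.18°
1.18° ≤ 2α = 22.62°  →  valid

δ = 1.18°, valid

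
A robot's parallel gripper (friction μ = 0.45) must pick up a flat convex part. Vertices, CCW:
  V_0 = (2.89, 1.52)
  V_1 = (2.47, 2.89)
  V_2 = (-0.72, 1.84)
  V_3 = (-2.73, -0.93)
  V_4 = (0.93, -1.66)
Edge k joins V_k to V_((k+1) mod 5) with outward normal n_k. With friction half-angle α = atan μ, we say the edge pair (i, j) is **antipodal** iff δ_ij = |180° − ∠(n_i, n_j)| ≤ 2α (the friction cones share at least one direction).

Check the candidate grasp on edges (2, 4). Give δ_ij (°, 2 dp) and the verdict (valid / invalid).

α = atan 0.45 = 24.23°;  2α = 48.46°
edge 2: e_2 = (-2.01, -2.77);  n_2 = (-0.8094, +0.5873)
edge 4: e_4 = (+1.96, +3.18);  n_4 = (+0.8513, -0.5247)
∠(n_2, n_4) = 175.68°
δ = |180° − 175.68°| = 4.32°
4.32° ≤ 2α = 48.46°  →  valid

δ = 4.32°, valid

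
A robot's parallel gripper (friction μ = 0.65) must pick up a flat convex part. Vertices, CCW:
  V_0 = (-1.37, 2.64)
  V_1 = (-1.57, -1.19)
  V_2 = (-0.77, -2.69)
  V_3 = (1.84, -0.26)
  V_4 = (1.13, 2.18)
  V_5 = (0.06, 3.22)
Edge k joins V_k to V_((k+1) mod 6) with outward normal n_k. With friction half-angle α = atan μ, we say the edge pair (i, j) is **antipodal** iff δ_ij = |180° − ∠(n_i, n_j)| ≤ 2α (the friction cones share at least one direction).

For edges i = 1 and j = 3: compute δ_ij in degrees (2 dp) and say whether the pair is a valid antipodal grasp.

α = atan 0.65 = 33.02°;  2α = 66.05°
edge 1: e_1 = (+0.80, -1.50);  n_1 = (-0.8824, -0.4706)
edge 3: e_3 = (-0.71, +2.44);  n_3 = (+0.9602, +0.2794)
∠(n_1, n_3) = 168.15°
δ = |180° − 168.15°| = 11.85°
11.85° ≤ 2α = 66.05°  →  valid

δ = 11.85°, valid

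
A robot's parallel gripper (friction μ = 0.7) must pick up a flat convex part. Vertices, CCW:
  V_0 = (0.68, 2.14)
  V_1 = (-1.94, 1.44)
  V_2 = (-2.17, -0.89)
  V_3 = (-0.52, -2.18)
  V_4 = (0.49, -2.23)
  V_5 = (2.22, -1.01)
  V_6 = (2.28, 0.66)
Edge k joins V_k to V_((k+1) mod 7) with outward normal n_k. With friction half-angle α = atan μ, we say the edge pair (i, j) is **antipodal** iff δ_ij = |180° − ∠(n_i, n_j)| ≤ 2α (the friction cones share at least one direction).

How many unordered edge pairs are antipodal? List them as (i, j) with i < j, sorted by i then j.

α = atan 0.7 = 34.99°;  2α = 69.98°
n_0 = (-0.2581, +0.9661)
n_1 = (-0.9952, +0.0982)
n_2 = (-0.6159, -0.7878)
n_3 = (-0.0494, -0.9988)
n_4 = (+0.5763, -0.8172)
n_5 = (+0.9994, -0.0359)
n_6 = (+0.6790, +0.7341)
  (0,1): δ = 110.60°  ·
  (0,2): δ = 52.98°  ✓
  (0,3): δ = 17.79°  ✓
  (0,4): δ = 20.23°  ✓
  (0,5): δ = 72.98°  ·
  (0,6): δ = 122.27°  ·
  (1,2): δ = 122.38°  ·
  (1,3): δ = 87.20°  ·
  (1,4): δ = 49.17°  ✓
  (1,5): δ = 3.58°  ✓
  (1,6): δ = 52.87°  ✓
  (2,3): δ = 144.82°  ·
  (2,4): δ = 106.79°  ·
  (2,5): δ = 54.04°  ✓
  (2,6): δ = 4.75°  ✓
  (3,4): δ = 141.97°  ·
  (3,5): δ = 89.22°  ·
  (3,6): δ = 39.93°  ✓
  (4,5): δ = 127.25°  ·
  (4,6): δ = 77.96°  ·
  (5,6): δ = 130.71°  ·
antipodal pairs: 9

count = 9; pairs: (0,2), (0,3), (0,4), (1,4), (1,5), (1,6), (2,5), (2,6), (3,6)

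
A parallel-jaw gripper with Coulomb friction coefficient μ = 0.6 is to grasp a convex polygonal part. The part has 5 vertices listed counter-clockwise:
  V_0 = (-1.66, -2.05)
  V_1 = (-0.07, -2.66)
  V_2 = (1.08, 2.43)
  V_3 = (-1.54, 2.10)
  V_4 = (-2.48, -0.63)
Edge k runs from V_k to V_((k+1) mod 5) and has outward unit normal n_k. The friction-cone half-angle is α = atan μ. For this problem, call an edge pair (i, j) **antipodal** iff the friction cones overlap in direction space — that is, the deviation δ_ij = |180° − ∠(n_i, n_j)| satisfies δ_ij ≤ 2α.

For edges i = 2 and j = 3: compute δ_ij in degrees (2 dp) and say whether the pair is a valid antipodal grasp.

δ = 116.18°, invalid

α = atan 0.6 = 30.96°;  2α = 61.93°
edge 2: e_2 = (-2.62, -0.33);  n_2 = (-0.1250, +0.9922)
edge 3: e_3 = (-0.94, -2.73);  n_3 = (-0.9455, +0.3256)
∠(n_2, n_3) = 63.82°
δ = |180° − 63.82°| = 116.18°
116.18° > 2α = 61.93°  →  invalid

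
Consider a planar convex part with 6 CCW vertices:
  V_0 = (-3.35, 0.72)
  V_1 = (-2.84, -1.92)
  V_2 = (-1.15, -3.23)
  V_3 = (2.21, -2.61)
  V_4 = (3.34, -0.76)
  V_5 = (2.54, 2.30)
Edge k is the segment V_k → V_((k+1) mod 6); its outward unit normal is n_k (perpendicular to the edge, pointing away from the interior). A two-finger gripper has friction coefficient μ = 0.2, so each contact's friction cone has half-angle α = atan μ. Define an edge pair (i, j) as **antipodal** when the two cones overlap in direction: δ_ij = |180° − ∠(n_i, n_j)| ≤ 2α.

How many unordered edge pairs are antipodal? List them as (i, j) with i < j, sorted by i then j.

α = atan 0.2 = 11.31°;  2α = 22.62°
n_0 = (-0.9818, -0.1897)
n_1 = (-0.6126, -0.7904)
n_2 = (+0.1815, -0.9834)
n_3 = (+0.8534, -0.5213)
n_4 = (+0.9675, +0.2529)
n_5 = (-0.2591, +0.9659)
  (0,1): δ = 138.71°  ·
  (0,2): δ = 90.48°  ·
  (0,3): δ = 42.35°  ·
  (0,4): δ = 3.72°  ✓
  (0,5): δ = 94.08°  ·
  (1,2): δ = 131.76°  ·
  (1,3): δ = 83.64°  ·
  (1,4): δ = 37.57°  ·
  (1,5): δ = 52.80°  ·
  (2,3): δ = 131.87°  ·
  (2,4): δ = 85.80°  ·
  (2,5): δ = 4.56°  ✓
  (3,4): δ = 133.93°  ·
  (3,5): δ = 43.57°  ·
  (4,5): δ = 89.64°  ·
antipodal pairs: 2

count = 2; pairs: (0,4), (2,5)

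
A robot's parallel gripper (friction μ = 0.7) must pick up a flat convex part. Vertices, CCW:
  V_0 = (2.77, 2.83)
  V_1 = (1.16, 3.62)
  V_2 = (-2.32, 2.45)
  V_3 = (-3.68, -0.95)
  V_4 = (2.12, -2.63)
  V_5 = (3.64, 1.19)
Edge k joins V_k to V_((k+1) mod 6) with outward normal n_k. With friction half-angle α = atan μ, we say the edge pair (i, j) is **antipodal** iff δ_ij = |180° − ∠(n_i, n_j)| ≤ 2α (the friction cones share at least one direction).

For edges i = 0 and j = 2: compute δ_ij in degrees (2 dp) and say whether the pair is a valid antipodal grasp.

α = atan 0.7 = 34.99°;  2α = 69.98°
edge 0: e_0 = (-1.61, +0.79);  n_0 = (+0.4405, +0.8977)
edge 2: e_2 = (-1.36, -3.40);  n_2 = (-0.9285, +0.3714)
∠(n_0, n_2) = 94.34°
δ = |180° − 94.34°| = 85.66°
85.66° > 2α = 69.98°  →  invalid

δ = 85.66°, invalid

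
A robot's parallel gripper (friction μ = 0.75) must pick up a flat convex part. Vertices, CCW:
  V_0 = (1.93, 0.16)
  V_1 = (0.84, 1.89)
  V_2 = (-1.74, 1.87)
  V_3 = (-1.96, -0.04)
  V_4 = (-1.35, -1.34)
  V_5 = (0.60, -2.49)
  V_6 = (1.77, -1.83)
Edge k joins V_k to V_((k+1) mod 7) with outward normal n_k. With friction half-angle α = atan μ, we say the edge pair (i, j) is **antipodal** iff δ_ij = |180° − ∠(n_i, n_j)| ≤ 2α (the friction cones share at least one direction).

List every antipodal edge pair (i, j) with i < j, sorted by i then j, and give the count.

α = atan 0.75 = 36.87°;  2α = 73.74°
n_0 = (+0.8461, +0.5331)
n_1 = (-0.0078, +1.0000)
n_2 = (-0.9934, +0.1144)
n_3 = (-0.9053, -0.4248)
n_4 = (-0.5080, -0.8614)
n_5 = (+0.4913, -0.8710)
n_6 = (+0.9968, -0.0801)
  (0,1): δ = 121.77°  ·
  (0,2): δ = 38.78°  ✓
  (0,3): δ = 7.08°  ✓
  (0,4): δ = 27.26°  ✓
  (0,5): δ = 87.21°  ·
  (0,6): δ = 143.19°  ·
  (1,2): δ = 97.01°  ·
  (1,3): δ = 65.31°  ✓
  (1,4): δ = 30.97°  ✓
  (1,5): δ = 28.98°  ✓
  (1,6): δ = 84.96°  ·
  (2,3): δ = 148.29°  ·
  (2,4): δ = 113.96°  ·
  (2,5): δ = 54.00°  ✓
  (2,6): δ = 1.97°  ✓
  (3,4): δ = 145.67°  ·
  (3,5): δ = 85.71°  ·
  (3,6): δ = 29.73°  ✓
  (4,5): δ = 120.04°  ·
  (4,6): δ = 64.07°  ✓
  (5,6): δ = 124.02°  ·
antipodal pairs: 10

count = 10; pairs: (0,2), (0,3), (0,4), (1,3), (1,4), (1,5), (2,5), (2,6), (3,6), (4,6)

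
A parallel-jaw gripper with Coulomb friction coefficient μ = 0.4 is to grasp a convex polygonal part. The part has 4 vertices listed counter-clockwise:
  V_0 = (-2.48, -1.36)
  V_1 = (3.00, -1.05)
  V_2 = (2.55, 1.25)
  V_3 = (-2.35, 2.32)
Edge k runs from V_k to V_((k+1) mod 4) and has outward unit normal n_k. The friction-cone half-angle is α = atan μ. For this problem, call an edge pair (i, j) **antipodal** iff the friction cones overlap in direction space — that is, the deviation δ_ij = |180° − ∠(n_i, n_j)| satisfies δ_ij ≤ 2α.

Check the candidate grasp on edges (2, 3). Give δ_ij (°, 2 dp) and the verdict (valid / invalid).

δ = 79.71°, invalid

α = atan 0.4 = 21.80°;  2α = 43.60°
edge 2: e_2 = (-4.90, +1.07);  n_2 = (+0.2133, +0.9770)
edge 3: e_3 = (-0.13, -3.68);  n_3 = (-0.9994, +0.0353)
∠(n_2, n_3) = 100.29°
δ = |180° − 100.29°| = 79.71°
79.71° > 2α = 43.60°  →  invalid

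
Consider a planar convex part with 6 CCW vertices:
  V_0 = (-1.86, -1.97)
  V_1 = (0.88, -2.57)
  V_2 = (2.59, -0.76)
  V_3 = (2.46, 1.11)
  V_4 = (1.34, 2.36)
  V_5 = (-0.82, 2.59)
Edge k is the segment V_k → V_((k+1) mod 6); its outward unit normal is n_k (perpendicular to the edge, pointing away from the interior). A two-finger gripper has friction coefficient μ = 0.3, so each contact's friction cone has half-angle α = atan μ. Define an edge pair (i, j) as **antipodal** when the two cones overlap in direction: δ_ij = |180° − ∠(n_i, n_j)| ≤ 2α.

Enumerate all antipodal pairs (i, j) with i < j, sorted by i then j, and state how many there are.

count = 3; pairs: (0,4), (1,5), (2,5)

α = atan 0.3 = 16.70°;  2α = 33.40°
n_0 = (-0.2139, -0.9769)
n_1 = (+0.7269, -0.6867)
n_2 = (+0.9976, +0.0694)
n_3 = (+0.7448, +0.6673)
n_4 = (+0.1059, +0.9944)
n_5 = (-0.9750, +0.2224)
  (0,1): δ = 121.02°  ·
  (0,2): δ = 73.67°  ·
  (0,3): δ = 35.79°  ·
  (0,4): δ = 6.27°  ✓
  (0,5): δ = 89.50°  ·
  (1,2): δ = 132.65°  ·
  (1,3): δ = 94.77°  ·
  (1,4): δ = 52.71°  ·
  (1,5): δ = 30.53°  ✓
  (2,3): δ = 142.12°  ·
  (2,4): δ = 100.05°  ·
  (2,5): δ = 16.82°  ✓
  (3,4): δ = 137.94°  ·
  (3,5): δ = 54.71°  ·
  (4,5): δ = 96.77°  ·
antipodal pairs: 3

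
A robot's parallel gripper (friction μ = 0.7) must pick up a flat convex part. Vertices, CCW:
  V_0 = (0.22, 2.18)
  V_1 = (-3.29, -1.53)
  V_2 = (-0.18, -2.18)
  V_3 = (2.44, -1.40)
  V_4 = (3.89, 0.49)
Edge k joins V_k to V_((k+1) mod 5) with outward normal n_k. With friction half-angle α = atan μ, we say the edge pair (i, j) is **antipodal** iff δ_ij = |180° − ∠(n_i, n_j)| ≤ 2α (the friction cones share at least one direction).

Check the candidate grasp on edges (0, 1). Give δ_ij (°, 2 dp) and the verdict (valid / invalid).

α = atan 0.7 = 34.99°;  2α = 69.98°
edge 0: e_0 = (-3.51, -3.71);  n_0 = (-0.7264, +0.6873)
edge 1: e_1 = (+3.11, -0.65);  n_1 = (-0.2046, -0.9788)
∠(n_0, n_1) = 121.61°
δ = |180° − 121.61°| = 58.39°
58.39° ≤ 2α = 69.98°  →  valid

δ = 58.39°, valid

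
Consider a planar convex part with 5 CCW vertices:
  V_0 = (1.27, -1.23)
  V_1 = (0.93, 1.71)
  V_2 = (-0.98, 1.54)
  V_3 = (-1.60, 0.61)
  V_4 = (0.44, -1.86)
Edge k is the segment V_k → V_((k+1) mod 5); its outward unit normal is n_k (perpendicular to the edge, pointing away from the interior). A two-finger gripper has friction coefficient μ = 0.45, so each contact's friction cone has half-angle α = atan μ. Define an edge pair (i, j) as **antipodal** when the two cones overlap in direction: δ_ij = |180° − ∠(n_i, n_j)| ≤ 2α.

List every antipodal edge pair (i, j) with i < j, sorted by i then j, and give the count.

count = 4; pairs: (0,2), (0,3), (1,4), (2,4)

α = atan 0.45 = 24.23°;  2α = 48.46°
n_0 = (+0.9934, +0.1149)
n_1 = (-0.0887, +0.9961)
n_2 = (-0.8321, +0.5547)
n_3 = (-0.7710, -0.6368)
n_4 = (+0.6046, -0.7965)
  (0,1): δ = 91.51°  ·
  (0,2): δ = 40.29°  ✓
  (0,3): δ = 32.96°  ✓
  (0,4): δ = 120.60°  ·
  (1,2): δ = 128.78°  ·
  (1,3): δ = 55.53°  ·
  (1,4): δ = 32.11°  ✓
  (2,3): δ = 106.76°  ·
  (2,4): δ = 19.11°  ✓
  (3,4): δ = 92.35°  ·
antipodal pairs: 4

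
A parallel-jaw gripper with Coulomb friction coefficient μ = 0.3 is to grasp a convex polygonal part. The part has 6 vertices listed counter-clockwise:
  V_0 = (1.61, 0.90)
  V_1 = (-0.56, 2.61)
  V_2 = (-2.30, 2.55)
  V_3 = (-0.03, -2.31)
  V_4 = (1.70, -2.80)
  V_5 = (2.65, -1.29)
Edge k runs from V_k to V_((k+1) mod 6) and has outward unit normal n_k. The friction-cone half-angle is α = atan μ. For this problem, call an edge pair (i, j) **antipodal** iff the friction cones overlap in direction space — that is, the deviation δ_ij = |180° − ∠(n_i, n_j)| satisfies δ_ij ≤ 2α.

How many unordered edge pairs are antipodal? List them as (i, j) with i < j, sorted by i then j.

count = 4; pairs: (0,2), (0,3), (1,3), (2,5)

α = atan 0.3 = 16.70°;  2α = 33.40°
n_0 = (+0.6189, +0.7854)
n_1 = (-0.0345, +0.9994)
n_2 = (-0.9060, -0.4232)
n_3 = (-0.2725, -0.9622)
n_4 = (+0.8464, -0.5325)
n_5 = (+0.9033, +0.4290)
  (0,1): δ = 139.79°  ·
  (0,2): δ = 26.72°  ✓
  (0,3): δ = 22.42°  ✓
  (0,4): δ = 96.06°  ·
  (0,5): δ = 153.64°  ·
  (1,2): δ = 66.94°  ·
  (1,3): δ = 17.79°  ✓
  (1,4): δ = 55.85°  ·
  (1,5): δ = 113.43°  ·
  (2,3): δ = 130.85°  ·
  (2,4): δ = 57.21°  ·
  (2,5): δ = 0.37°  ✓
  (3,4): δ = 106.36°  ·
  (3,5): δ = 48.78°  ·
  (4,5): δ = 122.42°  ·
antipodal pairs: 4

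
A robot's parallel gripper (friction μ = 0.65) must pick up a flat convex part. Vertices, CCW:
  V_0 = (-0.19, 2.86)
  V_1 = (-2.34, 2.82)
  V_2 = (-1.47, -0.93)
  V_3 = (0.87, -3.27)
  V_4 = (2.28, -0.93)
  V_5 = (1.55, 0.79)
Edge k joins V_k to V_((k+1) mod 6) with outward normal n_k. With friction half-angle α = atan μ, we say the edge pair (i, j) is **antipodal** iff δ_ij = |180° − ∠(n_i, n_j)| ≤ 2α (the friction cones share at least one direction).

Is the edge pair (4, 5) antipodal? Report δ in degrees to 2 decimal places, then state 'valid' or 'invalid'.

α = atan 0.65 = 33.02°;  2α = 66.05°
edge 4: e_4 = (-0.73, +1.72);  n_4 = (+0.9205, +0.3907)
edge 5: e_5 = (-1.74, +2.07);  n_5 = (+0.7655, +0.6435)
∠(n_4, n_5) = 17.05°
δ = |180° − 17.05°| = 162.95°
162.95° > 2α = 66.05°  →  invalid

δ = 162.95°, invalid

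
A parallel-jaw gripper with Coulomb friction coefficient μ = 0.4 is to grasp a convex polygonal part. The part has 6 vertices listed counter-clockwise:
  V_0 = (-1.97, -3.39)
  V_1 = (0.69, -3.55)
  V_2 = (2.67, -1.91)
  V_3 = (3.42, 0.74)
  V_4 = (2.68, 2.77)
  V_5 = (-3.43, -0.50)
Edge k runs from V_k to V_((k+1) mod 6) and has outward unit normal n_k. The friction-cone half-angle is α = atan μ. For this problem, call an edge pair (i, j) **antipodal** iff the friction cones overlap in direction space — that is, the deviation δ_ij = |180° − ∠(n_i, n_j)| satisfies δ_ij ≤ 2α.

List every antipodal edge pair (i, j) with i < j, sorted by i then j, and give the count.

α = atan 0.4 = 21.80°;  2α = 43.60°
n_0 = (-0.0600, -0.9982)
n_1 = (+0.6379, -0.7701)
n_2 = (+0.9622, -0.2723)
n_3 = (+0.9395, +0.3425)
n_4 = (-0.4719, +0.8817)
n_5 = (-0.8926, -0.4509)
  (0,1): δ = 136.92°  ·
  (0,2): δ = 102.36°  ·
  (0,3): δ = 66.53°  ·
  (0,4): δ = 31.60°  ✓
  (0,5): δ = 120.24°  ·
  (1,2): δ = 145.44°  ·
  (1,3): δ = 109.61°  ·
  (1,4): δ = 11.48°  ✓
  (1,5): δ = 77.17°  ·
  (2,3): δ = 144.17°  ·
  (2,4): δ = 46.04°  ·
  (2,5): δ = 42.60°  ✓
  (3,4): δ = 81.87°  ·
  (3,5): δ = 6.77°  ✓
  (4,5): δ = 91.35°  ·
antipodal pairs: 4

count = 4; pairs: (0,4), (1,4), (2,5), (3,5)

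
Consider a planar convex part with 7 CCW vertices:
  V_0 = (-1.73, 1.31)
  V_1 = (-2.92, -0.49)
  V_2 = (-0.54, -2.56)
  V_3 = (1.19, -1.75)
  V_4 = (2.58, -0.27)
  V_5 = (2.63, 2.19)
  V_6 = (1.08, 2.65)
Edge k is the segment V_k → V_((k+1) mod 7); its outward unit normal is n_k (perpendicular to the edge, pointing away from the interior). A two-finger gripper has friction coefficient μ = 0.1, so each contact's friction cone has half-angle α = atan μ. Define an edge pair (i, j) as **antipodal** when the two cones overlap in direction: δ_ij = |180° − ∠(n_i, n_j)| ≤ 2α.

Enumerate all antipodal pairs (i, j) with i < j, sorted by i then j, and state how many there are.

α = atan 0.1 = 5.71°;  2α = 11.42°
n_0 = (-0.8342, +0.5515)
n_1 = (-0.6563, -0.7545)
n_2 = (+0.4240, -0.9056)
n_3 = (+0.7289, -0.6846)
n_4 = (+0.9998, -0.0203)
n_5 = (+0.2845, +0.9587)
n_6 = (-0.4304, +0.9026)
  (0,1): δ = 97.55°  ·
  (0,2): δ = 31.44°  ·
  (0,3): δ = 9.73°  ✓
  (0,4): δ = 32.30°  ·
  (0,5): δ = 106.94°  ·
  (0,6): δ = 148.96°  ·
  (1,2): δ = 113.90°  ·
  (1,3): δ = 92.19°  ·
  (1,4): δ = 50.15°  ·
  (1,5): δ = 24.49°  ·
  (1,6): δ = 66.51°  ·
  (2,3): δ = 158.29°  ·
  (2,4): δ = 116.25°  ·
  (2,5): δ = 41.62°  ·
  (2,6): δ = 0.41°  ✓
  (3,4): δ = 137.96°  ·
  (3,5): δ = 63.33°  ·
  (3,6): δ = 21.30°  ·
  (4,5): δ = 105.37°  ·
  (4,6): δ = 63.34°  ·
  (5,6): δ = 137.98°  ·
antipodal pairs: 2

count = 2; pairs: (0,3), (2,6)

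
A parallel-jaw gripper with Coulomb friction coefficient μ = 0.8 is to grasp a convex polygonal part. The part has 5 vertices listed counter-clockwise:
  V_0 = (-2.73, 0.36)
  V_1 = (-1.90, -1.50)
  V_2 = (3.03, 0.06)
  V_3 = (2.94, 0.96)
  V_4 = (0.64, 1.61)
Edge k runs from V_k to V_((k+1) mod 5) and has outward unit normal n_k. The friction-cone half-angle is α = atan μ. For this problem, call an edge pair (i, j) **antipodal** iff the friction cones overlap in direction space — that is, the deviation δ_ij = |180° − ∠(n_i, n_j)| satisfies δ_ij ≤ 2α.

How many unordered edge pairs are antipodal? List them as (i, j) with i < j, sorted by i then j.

α = atan 0.8 = 38.66°;  2α = 77.32°
n_0 = (-0.9132, -0.4075)
n_1 = (+0.3017, -0.9534)
n_2 = (+0.9950, +0.0995)
n_3 = (+0.2720, +0.9623)
n_4 = (-0.3478, +0.9376)
  (0,1): δ = 96.49°  ·
  (0,2): δ = 18.34°  ✓
  (0,3): δ = 50.17°  ✓
  (0,4): δ = 86.30°  ·
  (1,2): δ = 101.85°  ·
  (1,3): δ = 33.34°  ✓
  (1,4): δ = 2.79°  ✓
  (2,3): δ = 111.49°  ·
  (2,4): δ = 75.36°  ✓
  (3,4): δ = 143.87°  ·
antipodal pairs: 5

count = 5; pairs: (0,2), (0,3), (1,3), (1,4), (2,4)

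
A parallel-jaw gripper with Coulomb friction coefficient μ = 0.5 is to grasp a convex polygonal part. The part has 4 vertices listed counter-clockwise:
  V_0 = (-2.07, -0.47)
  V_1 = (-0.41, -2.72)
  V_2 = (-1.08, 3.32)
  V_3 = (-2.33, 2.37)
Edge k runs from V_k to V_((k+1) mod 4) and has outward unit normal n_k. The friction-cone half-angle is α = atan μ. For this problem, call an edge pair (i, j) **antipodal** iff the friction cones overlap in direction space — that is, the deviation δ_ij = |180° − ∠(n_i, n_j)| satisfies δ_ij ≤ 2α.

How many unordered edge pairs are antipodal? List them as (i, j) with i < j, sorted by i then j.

count = 2; pairs: (0,1), (1,3)

α = atan 0.5 = 26.57°;  2α = 53.13°
n_0 = (-0.8047, -0.5937)
n_1 = (+0.9939, +0.1103)
n_2 = (-0.6051, +0.7962)
n_3 = (-0.9958, -0.0912)
  (0,1): δ = 30.09°  ✓
  (0,2): δ = 90.82°  ·
  (0,3): δ = 148.81°  ·
  (1,2): δ = 59.09°  ·
  (1,3): δ = 1.10°  ✓
  (2,3): δ = 122.00°  ·
antipodal pairs: 2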